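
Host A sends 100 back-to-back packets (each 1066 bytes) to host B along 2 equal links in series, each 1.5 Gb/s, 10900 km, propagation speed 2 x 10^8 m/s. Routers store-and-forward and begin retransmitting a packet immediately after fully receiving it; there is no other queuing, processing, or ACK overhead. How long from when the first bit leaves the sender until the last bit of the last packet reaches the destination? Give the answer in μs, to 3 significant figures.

110000 μs

Per-hop transmission t_tx = L/R = 8528/1500000000 = 5.68533 μs.
Per-hop propagation t_prop = 10900000/200000000 = 54500 μs.
Pipeline fill: first packet needs 2·t_tx to clear all hops; remaining 99 packets each add one t_tx.
Total = (2+100-1)·t_tx + 2·t_prop = 101·5.68533 + 2·54500 = 110000 μs.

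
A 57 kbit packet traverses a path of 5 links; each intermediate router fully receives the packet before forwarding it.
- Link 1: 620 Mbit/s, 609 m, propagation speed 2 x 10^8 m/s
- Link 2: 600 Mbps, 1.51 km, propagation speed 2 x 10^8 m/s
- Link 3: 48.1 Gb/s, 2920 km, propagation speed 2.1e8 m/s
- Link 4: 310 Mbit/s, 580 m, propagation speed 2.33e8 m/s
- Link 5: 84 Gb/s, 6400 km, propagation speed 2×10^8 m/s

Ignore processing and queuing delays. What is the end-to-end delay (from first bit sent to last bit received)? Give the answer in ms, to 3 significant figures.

L = 57000 bits.
Transmission delays (L/R per hop): 0.0919355, 0.095, 0.00118503, 0.183871, 0.000678571 ms; sum = 0.37267 ms.
Propagation delays (d/s per hop): 0.003045, 0.00755, 13.9048, 0.00248927, 32 ms; sum = 45.9178 ms.
End-to-end = 46.3 ms.

46.3 ms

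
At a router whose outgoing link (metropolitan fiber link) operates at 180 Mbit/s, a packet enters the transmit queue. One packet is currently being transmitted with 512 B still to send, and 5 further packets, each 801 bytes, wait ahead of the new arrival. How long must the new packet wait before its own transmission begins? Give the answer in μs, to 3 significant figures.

201 μs

Each queued packet: L/R = 6408/180000000 = 35.6 μs.
5 queued → 178 μs.
Plus remaining 4096 bits of current packet: 22.7556 μs.
Queuing delay = 201 μs.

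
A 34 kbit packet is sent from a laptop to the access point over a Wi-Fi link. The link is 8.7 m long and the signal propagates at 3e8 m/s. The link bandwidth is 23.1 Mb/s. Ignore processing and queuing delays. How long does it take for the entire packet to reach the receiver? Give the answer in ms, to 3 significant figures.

L = 34000 bits.
Transmission delay = L/R = 34000 / 23100000 = 1.47186 ms.
Propagation delay = d/s = 8.7 m / 300000000 m/s = 2.9e-05 ms.
Total = 1.47 ms.

1.47 ms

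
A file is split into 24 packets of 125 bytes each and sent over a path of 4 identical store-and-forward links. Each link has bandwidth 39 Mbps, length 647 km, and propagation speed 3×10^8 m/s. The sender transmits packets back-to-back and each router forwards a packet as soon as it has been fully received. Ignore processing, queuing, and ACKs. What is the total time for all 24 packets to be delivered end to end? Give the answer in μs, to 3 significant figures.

Per-hop transmission t_tx = L/R = 1000/39000000 = 25.641 μs.
Per-hop propagation t_prop = 647000/300000000 = 2156.67 μs.
Pipeline fill: first packet needs 4·t_tx to clear all hops; remaining 23 packets each add one t_tx.
Total = (4+24-1)·t_tx + 4·t_prop = 27·25.641 + 4·2156.67 = 9320 μs.

9320 μs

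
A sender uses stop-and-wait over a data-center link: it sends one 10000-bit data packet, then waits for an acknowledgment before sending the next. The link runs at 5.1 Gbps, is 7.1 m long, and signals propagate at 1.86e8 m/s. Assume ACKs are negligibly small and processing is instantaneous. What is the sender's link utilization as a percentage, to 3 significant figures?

t_tx = L/R = 10000/5100000000 = 1.96078e-06 s.
t_prop = 7.1/186000000 = 3.8172e-08 s; RTT = 7.63441e-08 s.
Cycle = t_tx + RTT = 2.03713e-06 s.
Utilization = t_tx / cycle = 1.96078e-06/2.03713e-06 = 96.3 %.

96.3 %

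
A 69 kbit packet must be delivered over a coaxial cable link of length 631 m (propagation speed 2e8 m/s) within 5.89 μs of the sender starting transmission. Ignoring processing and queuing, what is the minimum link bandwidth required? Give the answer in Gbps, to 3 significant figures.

25.2 Gbps

Propagation delay = 631 / 200000000 = 3.155 μs.
Transmission budget = 5.89 − 3.155 = 2.735 μs.
R ≥ L / t_tx = 69000 bits / 2.735e-06 s = 25.2 Gbps.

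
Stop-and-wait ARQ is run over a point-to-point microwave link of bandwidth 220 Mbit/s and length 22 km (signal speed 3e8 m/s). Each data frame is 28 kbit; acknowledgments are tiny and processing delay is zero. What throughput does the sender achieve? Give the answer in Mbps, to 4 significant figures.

t_tx = L/R = 28000/220000000 = 0.000127273 s.
t_prop = 22000/300000000 = 7.33333e-05 s; RTT = 0.000146667 s.
Cycle = t_tx + RTT = 0.000273939 s.
Throughput = L / cycle = 28000 / 0.000273939 = 102.2 Mbps.

102.2 Mbps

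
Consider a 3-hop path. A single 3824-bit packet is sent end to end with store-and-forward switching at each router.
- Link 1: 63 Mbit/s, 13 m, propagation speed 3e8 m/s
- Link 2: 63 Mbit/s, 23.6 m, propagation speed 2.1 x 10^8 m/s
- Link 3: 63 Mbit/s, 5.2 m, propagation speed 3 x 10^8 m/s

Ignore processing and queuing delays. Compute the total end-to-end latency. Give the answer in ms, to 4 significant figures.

Transmission delay per hop = L/R = 3824/63000000 = 0.0606984 ms; 3 hops → 0.182095 ms.
Propagation delays (d/s per hop): 4.33333e-05, 0.000112381, 1.73333e-05 ms; sum = 0.000173048 ms.
End-to-end = 0.1823 ms.

0.1823 ms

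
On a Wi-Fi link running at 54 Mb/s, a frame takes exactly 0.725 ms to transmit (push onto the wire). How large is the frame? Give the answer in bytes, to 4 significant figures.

L = R × t_tx = 54000000 b/s × 0.000725 s = 39150 bits.
In bytes: 39150 / 8 = 4894 bytes.

4894 bytes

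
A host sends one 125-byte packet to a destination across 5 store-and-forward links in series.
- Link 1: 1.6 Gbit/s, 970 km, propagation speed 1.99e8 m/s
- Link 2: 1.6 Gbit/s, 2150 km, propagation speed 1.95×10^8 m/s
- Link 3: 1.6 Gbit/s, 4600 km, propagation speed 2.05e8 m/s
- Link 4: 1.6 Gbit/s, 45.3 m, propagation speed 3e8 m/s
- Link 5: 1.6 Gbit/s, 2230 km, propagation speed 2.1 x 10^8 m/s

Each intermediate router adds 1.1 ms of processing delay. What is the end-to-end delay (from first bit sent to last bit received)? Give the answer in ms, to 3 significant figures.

53.4 ms

L = 125 × 8 = 1000 bits.
Transmission delay per hop = L/R = 1000/1600000000 = 0.000625 ms; 5 hops → 0.003125 ms.
Propagation delays (d/s per hop): 4.87437, 11.0256, 22.439, 0.000151, 10.619 ms; sum = 48.9582 ms.
Processing at 4 router(s): 4 × 1.1 ms = 4.4 ms.
End-to-end = 53.4 ms.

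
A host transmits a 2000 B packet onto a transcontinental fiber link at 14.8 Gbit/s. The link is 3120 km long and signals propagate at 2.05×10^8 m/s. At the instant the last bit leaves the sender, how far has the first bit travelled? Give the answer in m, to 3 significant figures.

222 m

t_tx = L/R = 16000/14800000000 = 1.08108e-06 s.
Distance = s × t_tx = 2.05e+08 × 1.08108e-06 = 222 m.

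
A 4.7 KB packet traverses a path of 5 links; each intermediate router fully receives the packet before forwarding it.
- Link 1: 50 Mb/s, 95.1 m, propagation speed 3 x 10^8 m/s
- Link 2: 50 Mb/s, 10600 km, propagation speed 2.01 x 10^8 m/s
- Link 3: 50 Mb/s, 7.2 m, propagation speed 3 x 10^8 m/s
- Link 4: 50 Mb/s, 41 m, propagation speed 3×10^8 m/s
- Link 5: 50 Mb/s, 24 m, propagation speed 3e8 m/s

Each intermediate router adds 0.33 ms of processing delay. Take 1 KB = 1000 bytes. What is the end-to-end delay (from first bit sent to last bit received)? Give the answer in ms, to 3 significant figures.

57.8 ms

L = 37600 bits.
Transmission delay per hop = L/R = 37600/50000000 = 0.752 ms; 5 hops → 3.76 ms.
Propagation delays (d/s per hop): 0.000317, 52.7363, 2.4e-05, 0.000136667, 8e-05 ms; sum = 52.7369 ms.
Processing at 4 router(s): 4 × 0.33 ms = 1.32 ms.
End-to-end = 57.8 ms.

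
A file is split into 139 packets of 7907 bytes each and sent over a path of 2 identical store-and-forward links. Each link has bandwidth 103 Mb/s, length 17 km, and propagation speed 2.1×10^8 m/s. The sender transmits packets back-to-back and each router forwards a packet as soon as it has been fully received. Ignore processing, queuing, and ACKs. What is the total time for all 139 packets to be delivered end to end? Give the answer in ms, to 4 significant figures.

Per-hop transmission t_tx = L/R = 63256/103000000 = 0.614136 ms.
Per-hop propagation t_prop = 17000/210000000 = 0.0809524 ms.
Pipeline fill: first packet needs 2·t_tx to clear all hops; remaining 138 packets each add one t_tx.
Total = (2+139-1)·t_tx + 2·t_prop = 140·0.614136 + 2·0.0809524 = 86.14 ms.

86.14 ms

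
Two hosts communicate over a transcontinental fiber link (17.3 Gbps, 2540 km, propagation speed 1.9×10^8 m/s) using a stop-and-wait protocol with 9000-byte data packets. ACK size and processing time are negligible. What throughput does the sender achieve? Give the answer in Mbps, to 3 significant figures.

t_tx = L/R = 72000/17300000000 = 4.16185e-06 s.
t_prop = 2540000/190000000 = 0.0133684 s; RTT = 0.0267368 s.
Cycle = t_tx + RTT = 0.026741 s.
Throughput = L / cycle = 72000 / 0.026741 = 2.69 Mbps.

2.69 Mbps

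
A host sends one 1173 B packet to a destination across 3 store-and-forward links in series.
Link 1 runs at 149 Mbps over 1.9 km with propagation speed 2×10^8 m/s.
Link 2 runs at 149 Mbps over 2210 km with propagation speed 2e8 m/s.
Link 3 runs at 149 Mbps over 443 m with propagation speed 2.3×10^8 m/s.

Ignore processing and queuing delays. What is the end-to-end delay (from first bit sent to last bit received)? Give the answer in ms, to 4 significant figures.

11.25 ms

L = 1173 × 8 = 9384 bits.
Transmission delay per hop = L/R = 9384/149000000 = 0.0629799 ms; 3 hops → 0.18894 ms.
Propagation delays (d/s per hop): 0.0095, 11.05, 0.00192609 ms; sum = 11.0614 ms.
End-to-end = 11.25 ms.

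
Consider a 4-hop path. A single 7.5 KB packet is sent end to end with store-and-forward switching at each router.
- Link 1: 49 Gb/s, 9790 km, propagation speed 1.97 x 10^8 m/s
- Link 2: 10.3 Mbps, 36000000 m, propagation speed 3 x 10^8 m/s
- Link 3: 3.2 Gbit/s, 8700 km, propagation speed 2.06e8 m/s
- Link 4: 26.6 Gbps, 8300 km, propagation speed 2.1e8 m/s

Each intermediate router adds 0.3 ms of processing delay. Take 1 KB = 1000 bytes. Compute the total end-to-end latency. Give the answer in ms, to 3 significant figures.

258 ms

L = 60000 bits.
Transmission delays (L/R per hop): 0.00122449, 5.82524, 0.01875, 0.00225564 ms; sum = 5.84747 ms.
Propagation delays (d/s per hop): 49.6954, 120, 42.233, 39.5238 ms; sum = 251.452 ms.
Processing at 3 router(s): 3 × 0.3 ms = 0.9 ms.
End-to-end = 258 ms.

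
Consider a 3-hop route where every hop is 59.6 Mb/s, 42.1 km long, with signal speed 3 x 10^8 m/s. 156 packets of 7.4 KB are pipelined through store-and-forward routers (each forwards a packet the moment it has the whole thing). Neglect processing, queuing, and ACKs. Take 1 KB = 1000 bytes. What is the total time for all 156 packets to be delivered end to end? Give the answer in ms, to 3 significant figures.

Per-hop transmission t_tx = L/R = 59200/59600000 = 0.993289 ms.
Per-hop propagation t_prop = 42100/300000000 = 0.140333 ms.
Pipeline fill: first packet needs 3·t_tx to clear all hops; remaining 155 packets each add one t_tx.
Total = (3+156-1)·t_tx + 3·t_prop = 158·0.993289 + 3·0.140333 = 157 ms.

157 ms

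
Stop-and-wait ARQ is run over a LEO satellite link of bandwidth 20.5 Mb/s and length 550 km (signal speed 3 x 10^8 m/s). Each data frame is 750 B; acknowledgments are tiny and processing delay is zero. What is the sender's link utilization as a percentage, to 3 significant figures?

7.39 %

t_tx = L/R = 6000/20500000 = 0.000292683 s.
t_prop = 550000/300000000 = 0.00183333 s; RTT = 0.00366667 s.
Cycle = t_tx + RTT = 0.00395935 s.
Utilization = t_tx / cycle = 0.000292683/0.00395935 = 7.39 %.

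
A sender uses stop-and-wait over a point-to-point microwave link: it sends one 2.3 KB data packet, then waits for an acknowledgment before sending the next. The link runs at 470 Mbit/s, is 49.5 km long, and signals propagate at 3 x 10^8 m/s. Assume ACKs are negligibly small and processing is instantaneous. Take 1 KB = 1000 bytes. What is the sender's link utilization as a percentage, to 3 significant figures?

t_tx = L/R = 18400/470000000 = 3.91489e-05 s.
t_prop = 49500/300000000 = 0.000165 s; RTT = 0.00033 s.
Cycle = t_tx + RTT = 0.000369149 s.
Utilization = t_tx / cycle = 3.91489e-05/0.000369149 = 10.6 %.

10.6 %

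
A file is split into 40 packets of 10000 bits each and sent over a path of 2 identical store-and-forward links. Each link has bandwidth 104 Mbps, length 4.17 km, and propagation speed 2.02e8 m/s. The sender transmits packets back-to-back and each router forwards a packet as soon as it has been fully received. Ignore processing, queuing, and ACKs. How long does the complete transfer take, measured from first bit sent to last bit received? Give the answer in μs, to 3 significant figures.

Per-hop transmission t_tx = L/R = 10000/104000000 = 96.1538 μs.
Per-hop propagation t_prop = 4170/202000000 = 20.6436 μs.
Pipeline fill: first packet needs 2·t_tx to clear all hops; remaining 39 packets each add one t_tx.
Total = (2+40-1)·t_tx + 2·t_prop = 41·96.1538 + 2·20.6436 = 3980 μs.

3980 μs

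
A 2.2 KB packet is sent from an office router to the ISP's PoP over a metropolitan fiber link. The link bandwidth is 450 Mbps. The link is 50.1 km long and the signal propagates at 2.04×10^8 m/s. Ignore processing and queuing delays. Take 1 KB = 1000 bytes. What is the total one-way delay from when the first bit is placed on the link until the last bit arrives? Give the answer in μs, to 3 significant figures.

285 μs

L = 17600 bits.
Transmission delay = L/R = 17600 / 450000000 = 39.1111 μs.
Propagation delay = d/s = 50100 m / 204000000 m/s = 245.588 μs.
Total = 285 μs.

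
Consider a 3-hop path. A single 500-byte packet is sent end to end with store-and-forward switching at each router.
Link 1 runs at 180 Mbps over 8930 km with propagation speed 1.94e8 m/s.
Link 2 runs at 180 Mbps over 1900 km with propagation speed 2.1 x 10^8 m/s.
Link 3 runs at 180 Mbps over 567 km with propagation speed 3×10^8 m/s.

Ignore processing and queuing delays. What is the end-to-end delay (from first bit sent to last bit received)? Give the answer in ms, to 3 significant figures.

57.0 ms

L = 500 × 8 = 4000 bits.
Transmission delay per hop = L/R = 4000/180000000 = 0.0222222 ms; 3 hops → 0.0666667 ms.
Propagation delays (d/s per hop): 46.0309, 9.04762, 1.89 ms; sum = 56.9685 ms.
End-to-end = 57.0 ms.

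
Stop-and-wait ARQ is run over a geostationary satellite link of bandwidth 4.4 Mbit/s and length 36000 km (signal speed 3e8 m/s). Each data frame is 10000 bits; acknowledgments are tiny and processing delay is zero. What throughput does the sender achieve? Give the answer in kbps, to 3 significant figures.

t_tx = L/R = 10000/4400000 = 0.00227273 s.
t_prop = 36000000/300000000 = 0.12 s; RTT = 0.24 s.
Cycle = t_tx + RTT = 0.242273 s.
Throughput = L / cycle = 10000 / 0.242273 = 41.3 kbps.

41.3 kbps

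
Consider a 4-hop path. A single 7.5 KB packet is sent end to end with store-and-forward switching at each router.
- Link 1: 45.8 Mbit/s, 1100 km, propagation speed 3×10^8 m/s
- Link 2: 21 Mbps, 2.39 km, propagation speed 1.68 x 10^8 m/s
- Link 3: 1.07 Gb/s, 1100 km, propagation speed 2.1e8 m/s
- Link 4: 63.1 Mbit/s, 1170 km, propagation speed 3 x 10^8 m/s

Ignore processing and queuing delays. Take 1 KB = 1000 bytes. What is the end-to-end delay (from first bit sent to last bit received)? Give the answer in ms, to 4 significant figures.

L = 60000 bits.
Transmission delays (L/R per hop): 1.31004, 2.85714, 0.0560748, 0.950872 ms; sum = 5.17413 ms.
Propagation delays (d/s per hop): 3.66667, 0.0142262, 5.2381, 3.9 ms; sum = 12.819 ms.
End-to-end = 17.99 ms.

17.99 ms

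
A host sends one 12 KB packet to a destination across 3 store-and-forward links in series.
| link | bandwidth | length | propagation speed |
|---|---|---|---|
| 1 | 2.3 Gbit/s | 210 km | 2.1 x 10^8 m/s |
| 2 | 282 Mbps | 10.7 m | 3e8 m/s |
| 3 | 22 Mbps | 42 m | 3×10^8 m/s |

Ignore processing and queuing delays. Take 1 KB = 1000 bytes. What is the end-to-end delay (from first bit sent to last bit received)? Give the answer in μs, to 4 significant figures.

5746 μs

L = 96000 bits.
Transmission delays (L/R per hop): 41.7391, 340.426, 4363.64 μs; sum = 4745.8 μs.
Propagation delays (d/s per hop): 1000, 0.0356667, 0.14 μs; sum = 1000.18 μs.
End-to-end = 5746 μs.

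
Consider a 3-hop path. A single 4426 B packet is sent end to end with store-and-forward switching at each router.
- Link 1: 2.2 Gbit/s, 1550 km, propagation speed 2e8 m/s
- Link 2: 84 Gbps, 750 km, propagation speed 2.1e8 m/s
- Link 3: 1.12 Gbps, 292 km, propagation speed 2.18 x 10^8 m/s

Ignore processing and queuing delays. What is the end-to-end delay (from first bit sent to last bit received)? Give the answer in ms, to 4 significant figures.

L = 4426 × 8 = 35408 bits.
Transmission delays (L/R per hop): 0.0160945, 0.000421524, 0.0316143 ms; sum = 0.0481304 ms.
Propagation delays (d/s per hop): 7.75, 3.57143, 1.33945 ms; sum = 12.6609 ms.
End-to-end = 12.71 ms.

12.71 ms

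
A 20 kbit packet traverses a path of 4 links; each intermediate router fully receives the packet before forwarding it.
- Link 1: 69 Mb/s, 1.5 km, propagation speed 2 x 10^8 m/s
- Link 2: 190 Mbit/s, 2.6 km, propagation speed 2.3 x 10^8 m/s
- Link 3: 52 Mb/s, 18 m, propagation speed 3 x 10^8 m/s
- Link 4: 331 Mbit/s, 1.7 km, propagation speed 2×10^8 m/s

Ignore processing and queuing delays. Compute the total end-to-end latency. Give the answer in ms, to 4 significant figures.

0.8675 ms

L = 20000 bits.
Transmission delays (L/R per hop): 0.289855, 0.105263, 0.384615, 0.060423 ms; sum = 0.840157 ms.
Propagation delays (d/s per hop): 0.0075, 0.0113043, 6e-05, 0.0085 ms; sum = 0.0273643 ms.
End-to-end = 0.8675 ms.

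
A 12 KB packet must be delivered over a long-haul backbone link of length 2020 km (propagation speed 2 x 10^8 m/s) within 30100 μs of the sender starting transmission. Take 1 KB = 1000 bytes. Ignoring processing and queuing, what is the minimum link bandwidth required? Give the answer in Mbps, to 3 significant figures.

4.80 Mbps

L = 96000 bits.
Propagation delay = 2020000 / 200000000 = 10100 μs.
Transmission budget = 30100 − 10100 = 20000 μs.
R ≥ L / t_tx = 96000 bits / 0.02 s = 4.80 Mbps.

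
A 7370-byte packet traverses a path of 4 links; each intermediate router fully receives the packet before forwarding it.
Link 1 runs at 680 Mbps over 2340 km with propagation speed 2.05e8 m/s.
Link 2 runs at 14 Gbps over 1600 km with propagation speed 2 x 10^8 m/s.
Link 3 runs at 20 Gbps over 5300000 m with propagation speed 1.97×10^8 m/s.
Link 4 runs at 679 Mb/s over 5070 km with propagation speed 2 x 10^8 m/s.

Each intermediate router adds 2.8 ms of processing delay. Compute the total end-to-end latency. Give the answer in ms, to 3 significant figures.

L = 7370 × 8 = 58960 bits.
Transmission delays (L/R per hop): 0.0867059, 0.00421143, 0.002948, 0.0868336 ms; sum = 0.180699 ms.
Propagation delays (d/s per hop): 11.4146, 8, 26.9036, 25.35 ms; sum = 71.6682 ms.
Processing at 3 router(s): 3 × 2.8 ms = 8.4 ms.
End-to-end = 80.2 ms.

80.2 ms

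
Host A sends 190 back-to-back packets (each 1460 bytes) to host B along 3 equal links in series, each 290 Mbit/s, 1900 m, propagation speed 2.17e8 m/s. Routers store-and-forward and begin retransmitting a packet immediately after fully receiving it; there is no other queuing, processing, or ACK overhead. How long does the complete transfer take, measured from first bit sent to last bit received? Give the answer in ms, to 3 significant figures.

Per-hop transmission t_tx = L/R = 11680/290000000 = 0.0402759 ms.
Per-hop propagation t_prop = 1900/217000000 = 0.00875576 ms.
Pipeline fill: first packet needs 3·t_tx to clear all hops; remaining 189 packets each add one t_tx.
Total = (3+190-1)·t_tx + 3·t_prop = 192·0.0402759 + 3·0.00875576 = 7.76 ms.

7.76 ms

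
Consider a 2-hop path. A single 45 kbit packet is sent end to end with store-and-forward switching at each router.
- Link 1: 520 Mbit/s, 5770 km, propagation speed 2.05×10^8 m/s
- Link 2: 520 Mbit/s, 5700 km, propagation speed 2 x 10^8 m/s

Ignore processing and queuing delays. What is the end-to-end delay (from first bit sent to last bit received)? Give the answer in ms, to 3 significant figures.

56.8 ms

L = 45000 bits.
Transmission delay per hop = L/R = 45000/520000000 = 0.0865385 ms; 2 hops → 0.173077 ms.
Propagation delays (d/s per hop): 28.1463, 28.5 ms; sum = 56.6463 ms.
End-to-end = 56.8 ms.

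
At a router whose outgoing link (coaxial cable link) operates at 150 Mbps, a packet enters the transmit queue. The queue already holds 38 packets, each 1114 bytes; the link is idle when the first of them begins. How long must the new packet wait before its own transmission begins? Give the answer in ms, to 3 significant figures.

Each queued packet: L/R = 8912/150000000 = 0.0594133 ms.
38 queued → 2.25771 ms.
Queuing delay = 2.26 ms.

2.26 ms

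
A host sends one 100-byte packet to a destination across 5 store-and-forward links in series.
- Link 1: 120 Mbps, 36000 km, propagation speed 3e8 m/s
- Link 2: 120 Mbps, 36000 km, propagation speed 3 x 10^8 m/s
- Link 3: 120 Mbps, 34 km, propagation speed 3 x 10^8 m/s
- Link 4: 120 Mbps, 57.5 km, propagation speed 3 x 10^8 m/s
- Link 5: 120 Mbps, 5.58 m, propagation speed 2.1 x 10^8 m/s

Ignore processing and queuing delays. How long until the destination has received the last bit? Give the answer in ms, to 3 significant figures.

240 ms

L = 100 × 8 = 800 bits.
Transmission delay per hop = L/R = 800/120000000 = 0.00666667 ms; 5 hops → 0.0333333 ms.
Propagation delays (d/s per hop): 120, 120, 0.113333, 0.191667, 2.65714e-05 ms; sum = 240.305 ms.
End-to-end = 240 ms.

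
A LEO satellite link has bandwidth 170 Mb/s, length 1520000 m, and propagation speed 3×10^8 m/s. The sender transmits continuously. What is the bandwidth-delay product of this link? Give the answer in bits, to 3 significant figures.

Propagation delay = 1520000 / 300000000 = 0.00506667 s.
BDP = R × t_prop = 170000000 × 0.00506667 = 861333 bits.

861000 bits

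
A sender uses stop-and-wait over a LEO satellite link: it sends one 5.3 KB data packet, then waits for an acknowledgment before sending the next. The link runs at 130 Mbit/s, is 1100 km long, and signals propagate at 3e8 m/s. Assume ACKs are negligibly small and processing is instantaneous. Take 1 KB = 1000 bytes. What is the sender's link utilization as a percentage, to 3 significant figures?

t_tx = L/R = 42400/130000000 = 0.000326154 s.
t_prop = 1100000/300000000 = 0.00366667 s; RTT = 0.00733333 s.
Cycle = t_tx + RTT = 0.00765949 s.
Utilization = t_tx / cycle = 0.000326154/0.00765949 = 4.26 %.

4.26 %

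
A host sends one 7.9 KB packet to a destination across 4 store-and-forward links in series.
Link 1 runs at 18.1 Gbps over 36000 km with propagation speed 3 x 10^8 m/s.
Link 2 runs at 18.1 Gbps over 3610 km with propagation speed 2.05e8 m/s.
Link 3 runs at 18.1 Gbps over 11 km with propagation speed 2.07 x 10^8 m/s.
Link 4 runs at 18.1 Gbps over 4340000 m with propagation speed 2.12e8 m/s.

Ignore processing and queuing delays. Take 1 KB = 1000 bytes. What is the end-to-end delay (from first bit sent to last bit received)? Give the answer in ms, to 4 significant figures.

L = 63200 bits.
Transmission delay per hop = L/R = 63200/18100000000 = 0.00349171 ms; 4 hops → 0.0139669 ms.
Propagation delays (d/s per hop): 120, 17.6098, 0.0531401, 20.4717 ms; sum = 158.135 ms.
End-to-end = 158.1 ms.

158.1 ms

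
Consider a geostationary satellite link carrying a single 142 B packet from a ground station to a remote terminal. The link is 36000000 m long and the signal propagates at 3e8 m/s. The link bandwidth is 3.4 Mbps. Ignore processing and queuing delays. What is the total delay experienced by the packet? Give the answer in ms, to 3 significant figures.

120 ms

L = 142 × 8 = 1136 bits.
Transmission delay = L/R = 1136 / 3400000 = 0.334118 ms.
Propagation delay = d/s = 36000000 m / 300000000 m/s = 120 ms.
Total = 120 ms.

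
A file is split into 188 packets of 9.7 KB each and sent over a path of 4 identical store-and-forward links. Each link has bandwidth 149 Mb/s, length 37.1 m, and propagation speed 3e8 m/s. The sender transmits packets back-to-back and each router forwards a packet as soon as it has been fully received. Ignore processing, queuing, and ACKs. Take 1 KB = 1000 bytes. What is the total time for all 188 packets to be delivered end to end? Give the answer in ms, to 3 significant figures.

99.5 ms

Per-hop transmission t_tx = L/R = 77600/149000000 = 0.520805 ms.
Per-hop propagation t_prop = 37.1/300000000 = 0.000123667 ms.
Pipeline fill: first packet needs 4·t_tx to clear all hops; remaining 187 packets each add one t_tx.
Total = (4+188-1)·t_tx + 4·t_prop = 191·0.520805 + 4·0.000123667 = 99.5 ms.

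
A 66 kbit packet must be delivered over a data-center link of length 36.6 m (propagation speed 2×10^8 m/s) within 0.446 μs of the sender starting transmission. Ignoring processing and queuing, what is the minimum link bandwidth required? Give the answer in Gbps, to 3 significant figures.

Propagation delay = 36.6 / 200000000 = 0.183 μs.
Transmission budget = 0.446 − 0.183 = 0.263 μs.
R ≥ L / t_tx = 66000 bits / 2.63e-07 s = 251 Gbps.

251 Gbps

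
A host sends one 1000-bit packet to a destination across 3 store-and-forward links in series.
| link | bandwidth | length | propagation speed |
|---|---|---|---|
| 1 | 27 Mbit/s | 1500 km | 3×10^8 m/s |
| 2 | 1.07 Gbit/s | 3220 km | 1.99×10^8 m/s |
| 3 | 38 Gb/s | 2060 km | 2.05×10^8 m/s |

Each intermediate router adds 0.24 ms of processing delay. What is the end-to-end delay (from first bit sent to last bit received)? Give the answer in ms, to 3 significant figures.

31.7 ms

Transmission delays (L/R per hop): 0.037037, 0.000934579, 2.63158e-05 ms; sum = 0.0379979 ms.
Propagation delays (d/s per hop): 5, 16.1809, 10.0488 ms; sum = 31.2297 ms.
Processing at 2 router(s): 2 × 0.24 ms = 0.48 ms.
End-to-end = 31.7 ms.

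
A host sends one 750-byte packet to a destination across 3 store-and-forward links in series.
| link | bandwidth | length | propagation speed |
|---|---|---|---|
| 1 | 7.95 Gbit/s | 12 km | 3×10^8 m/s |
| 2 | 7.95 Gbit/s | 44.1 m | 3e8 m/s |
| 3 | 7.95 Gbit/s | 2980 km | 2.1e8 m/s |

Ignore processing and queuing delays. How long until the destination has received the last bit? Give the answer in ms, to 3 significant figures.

L = 750 × 8 = 6000 bits.
Transmission delay per hop = L/R = 6000/7950000000 = 0.000754717 ms; 3 hops → 0.00226415 ms.
Propagation delays (d/s per hop): 0.04, 0.000147, 14.1905 ms; sum = 14.2306 ms.
End-to-end = 14.2 ms.

14.2 ms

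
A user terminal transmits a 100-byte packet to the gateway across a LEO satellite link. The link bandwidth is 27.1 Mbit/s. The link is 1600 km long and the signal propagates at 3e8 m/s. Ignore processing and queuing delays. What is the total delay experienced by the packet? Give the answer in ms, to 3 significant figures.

5.36 ms

L = 100 × 8 = 800 bits.
Transmission delay = L/R = 800 / 27100000 = 0.0295203 ms.
Propagation delay = d/s = 1600000 m / 300000000 m/s = 5.33333 ms.
Total = 5.36 ms.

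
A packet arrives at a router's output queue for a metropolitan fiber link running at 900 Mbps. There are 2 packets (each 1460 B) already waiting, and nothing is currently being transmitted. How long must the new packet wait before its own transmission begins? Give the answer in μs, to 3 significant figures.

26.0 μs

Each queued packet: L/R = 11680/900000000 = 12.9778 μs.
2 queued → 25.9556 μs.
Queuing delay = 26.0 μs.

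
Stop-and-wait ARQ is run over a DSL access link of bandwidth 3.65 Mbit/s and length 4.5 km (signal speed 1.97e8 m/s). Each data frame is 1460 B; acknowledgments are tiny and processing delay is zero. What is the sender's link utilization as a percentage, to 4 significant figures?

t_tx = L/R = 11680/3650000 = 0.0032 s.
t_prop = 4500/197000000 = 2.28426e-05 s; RTT = 4.56853e-05 s.
Cycle = t_tx + RTT = 0.00324569 s.
Utilization = t_tx / cycle = 0.0032/0.00324569 = 98.59 %.

98.59 %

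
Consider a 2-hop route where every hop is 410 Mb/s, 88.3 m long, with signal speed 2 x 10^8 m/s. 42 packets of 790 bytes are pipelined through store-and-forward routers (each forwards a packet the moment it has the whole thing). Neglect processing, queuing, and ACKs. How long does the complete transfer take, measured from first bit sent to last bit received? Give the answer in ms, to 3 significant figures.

Per-hop transmission t_tx = L/R = 6320/410000000 = 0.0154146 ms.
Per-hop propagation t_prop = 88.3/200000000 = 0.0004415 ms.
Pipeline fill: first packet needs 2·t_tx to clear all hops; remaining 41 packets each add one t_tx.
Total = (2+42-1)·t_tx + 2·t_prop = 43·0.0154146 + 2·0.0004415 = 0.664 ms.

0.664 ms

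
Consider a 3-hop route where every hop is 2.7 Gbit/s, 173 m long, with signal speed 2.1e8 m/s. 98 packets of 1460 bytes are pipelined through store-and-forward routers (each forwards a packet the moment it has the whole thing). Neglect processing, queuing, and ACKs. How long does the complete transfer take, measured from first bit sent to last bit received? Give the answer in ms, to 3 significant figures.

Per-hop transmission t_tx = L/R = 11680/2700000000 = 0.00432593 ms.
Per-hop propagation t_prop = 173/210000000 = 0.00082381 ms.
Pipeline fill: first packet needs 3·t_tx to clear all hops; remaining 97 packets each add one t_tx.
Total = (3+98-1)·t_tx + 3·t_prop = 100·0.00432593 + 3·0.00082381 = 0.435 ms.

0.435 ms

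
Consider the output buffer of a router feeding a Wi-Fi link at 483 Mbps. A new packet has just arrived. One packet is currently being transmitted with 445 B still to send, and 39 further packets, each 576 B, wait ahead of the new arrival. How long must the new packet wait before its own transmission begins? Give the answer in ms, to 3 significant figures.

0.379 ms

Each queued packet: L/R = 4608/483000000 = 0.00954037 ms.
39 queued → 0.372075 ms.
Plus remaining 3560 bits of current packet: 0.0073706 ms.
Queuing delay = 0.379 ms.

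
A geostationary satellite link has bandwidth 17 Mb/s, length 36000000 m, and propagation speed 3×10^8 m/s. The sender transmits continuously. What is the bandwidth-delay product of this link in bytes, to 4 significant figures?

Propagation delay = 36000000 / 300000000 = 0.12 s.
BDP = R × t_prop = 17000000 × 0.12 = 2040000 bits.
In bytes: 2040000/8 = 255000 bytes.

255000 bytes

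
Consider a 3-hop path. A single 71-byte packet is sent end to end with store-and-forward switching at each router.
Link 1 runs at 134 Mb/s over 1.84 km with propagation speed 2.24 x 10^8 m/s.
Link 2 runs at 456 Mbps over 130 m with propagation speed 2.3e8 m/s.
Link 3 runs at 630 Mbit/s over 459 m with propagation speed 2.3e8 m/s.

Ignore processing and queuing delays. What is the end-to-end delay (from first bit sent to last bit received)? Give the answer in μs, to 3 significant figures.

L = 71 × 8 = 568 bits.
Transmission delays (L/R per hop): 4.23881, 1.24561, 0.901587 μs; sum = 6.38601 μs.
Propagation delays (d/s per hop): 8.21429, 0.565217, 1.99565 μs; sum = 10.7752 μs.
End-to-end = 17.2 μs.

17.2 μs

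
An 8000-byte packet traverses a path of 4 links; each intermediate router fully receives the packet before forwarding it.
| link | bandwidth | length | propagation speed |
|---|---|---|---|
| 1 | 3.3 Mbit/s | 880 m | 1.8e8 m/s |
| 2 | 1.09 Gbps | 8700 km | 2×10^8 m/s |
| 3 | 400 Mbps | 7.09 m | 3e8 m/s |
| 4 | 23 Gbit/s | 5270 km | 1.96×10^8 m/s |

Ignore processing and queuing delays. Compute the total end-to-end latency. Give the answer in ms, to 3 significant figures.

90.0 ms

L = 8000 × 8 = 64000 bits.
Transmission delays (L/R per hop): 19.3939, 0.0587156, 0.16, 0.00278261 ms; sum = 19.6154 ms.
Propagation delays (d/s per hop): 0.00488889, 43.5, 2.36333e-05, 26.8878 ms; sum = 70.3927 ms.
End-to-end = 90.0 ms.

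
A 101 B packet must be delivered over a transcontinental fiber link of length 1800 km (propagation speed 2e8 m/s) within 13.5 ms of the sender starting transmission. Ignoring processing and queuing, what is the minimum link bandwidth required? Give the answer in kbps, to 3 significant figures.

180 kbps

L = 808 bits.
Propagation delay = 1800000 / 200000000 = 9 ms.
Transmission budget = 13.5 − 9 = 4.5 ms.
R ≥ L / t_tx = 808 bits / 0.0045 s = 180 kbps.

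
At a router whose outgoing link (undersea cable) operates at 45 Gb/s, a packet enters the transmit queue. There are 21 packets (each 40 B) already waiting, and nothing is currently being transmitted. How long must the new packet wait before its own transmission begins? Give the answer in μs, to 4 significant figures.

0.1493 μs

Each queued packet: L/R = 320/45000000000 = 0.00711111 μs.
21 queued → 0.149333 μs.
Queuing delay = 0.1493 μs.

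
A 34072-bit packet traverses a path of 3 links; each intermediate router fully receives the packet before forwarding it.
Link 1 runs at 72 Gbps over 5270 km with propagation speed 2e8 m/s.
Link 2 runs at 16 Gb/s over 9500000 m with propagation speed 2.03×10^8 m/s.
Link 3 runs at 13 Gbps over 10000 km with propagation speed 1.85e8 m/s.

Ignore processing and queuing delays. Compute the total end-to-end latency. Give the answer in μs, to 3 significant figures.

Transmission delays (L/R per hop): 0.473222, 2.1295, 2.62092 μs; sum = 5.22365 μs.
Propagation delays (d/s per hop): 26350, 46798, 54054.1 μs; sum = 127202 μs.
End-to-end = 127000 μs.

127000 μs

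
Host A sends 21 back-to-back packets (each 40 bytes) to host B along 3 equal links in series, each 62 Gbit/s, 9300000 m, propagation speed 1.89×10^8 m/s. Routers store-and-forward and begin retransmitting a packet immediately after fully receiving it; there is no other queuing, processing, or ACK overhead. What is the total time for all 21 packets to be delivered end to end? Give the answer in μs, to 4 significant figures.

Per-hop transmission t_tx = L/R = 320/62000000000 = 0.00516129 μs.
Per-hop propagation t_prop = 9300000/189000000 = 49206.3 μs.
Pipeline fill: first packet needs 3·t_tx to clear all hops; remaining 20 packets each add one t_tx.
Total = (3+21-1)·t_tx + 3·t_prop = 23·0.00516129 + 3·49206.3 = 147600 μs.

147600 μs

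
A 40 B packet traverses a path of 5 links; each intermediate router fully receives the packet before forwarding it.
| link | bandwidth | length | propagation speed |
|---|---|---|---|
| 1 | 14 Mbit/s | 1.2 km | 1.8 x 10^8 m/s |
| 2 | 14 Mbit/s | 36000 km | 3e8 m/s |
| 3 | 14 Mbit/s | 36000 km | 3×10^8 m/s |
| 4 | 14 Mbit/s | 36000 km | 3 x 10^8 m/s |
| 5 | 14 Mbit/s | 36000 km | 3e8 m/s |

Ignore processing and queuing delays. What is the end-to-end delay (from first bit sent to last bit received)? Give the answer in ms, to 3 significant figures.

L = 40 × 8 = 320 bits.
Transmission delay per hop = L/R = 320/14000000 = 0.0228571 ms; 5 hops → 0.114286 ms.
Propagation delays (d/s per hop): 0.00666667, 120, 120, 120, 120 ms; sum = 480.007 ms.
End-to-end = 480 ms.

480 ms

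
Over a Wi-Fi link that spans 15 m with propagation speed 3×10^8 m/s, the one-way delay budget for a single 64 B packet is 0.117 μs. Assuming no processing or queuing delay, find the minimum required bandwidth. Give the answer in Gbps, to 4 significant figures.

7.642 Gbps

L = 512 bits.
Propagation delay = 15 / 300000000 = 0.05 μs.
Transmission budget = 0.117 − 0.05 = 0.067 μs.
R ≥ L / t_tx = 512 bits / 6.7e-08 s = 7.642 Gbps.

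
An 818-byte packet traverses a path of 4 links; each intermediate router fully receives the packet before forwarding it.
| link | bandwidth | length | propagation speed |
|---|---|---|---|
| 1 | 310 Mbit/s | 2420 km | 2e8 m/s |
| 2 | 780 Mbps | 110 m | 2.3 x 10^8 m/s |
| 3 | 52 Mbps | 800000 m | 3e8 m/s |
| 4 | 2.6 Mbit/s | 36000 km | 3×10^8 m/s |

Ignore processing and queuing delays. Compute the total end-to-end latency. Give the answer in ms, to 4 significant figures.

L = 818 × 8 = 6544 bits.
Transmission delays (L/R per hop): 0.0211097, 0.00838974, 0.125846, 2.51692 ms; sum = 2.67227 ms.
Propagation delays (d/s per hop): 12.1, 0.000478261, 2.66667, 120 ms; sum = 134.767 ms.
End-to-end = 137.4 ms.

137.4 ms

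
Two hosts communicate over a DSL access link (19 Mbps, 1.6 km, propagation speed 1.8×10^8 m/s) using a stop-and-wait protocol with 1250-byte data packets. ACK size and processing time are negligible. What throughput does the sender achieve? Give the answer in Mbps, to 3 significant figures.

18.4 Mbps

t_tx = L/R = 10000/19000000 = 0.000526316 s.
t_prop = 1600/180000000 = 8.88889e-06 s; RTT = 1.77778e-05 s.
Cycle = t_tx + RTT = 0.000544094 s.
Throughput = L / cycle = 10000 / 0.000544094 = 18.4 Mbps.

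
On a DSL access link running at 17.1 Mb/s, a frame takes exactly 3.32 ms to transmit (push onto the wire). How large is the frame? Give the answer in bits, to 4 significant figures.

L = R × t_tx = 17100000 b/s × 0.00332 s = 56772 bits.

56770 bits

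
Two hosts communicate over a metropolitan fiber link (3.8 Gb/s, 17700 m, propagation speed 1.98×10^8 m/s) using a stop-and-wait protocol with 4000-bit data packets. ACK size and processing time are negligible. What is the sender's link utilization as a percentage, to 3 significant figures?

t_tx = L/R = 4000/3800000000 = 1.05263e-06 s.
t_prop = 17700/198000000 = 8.93939e-05 s; RTT = 0.000178788 s.
Cycle = t_tx + RTT = 0.000179841 s.
Utilization = t_tx / cycle = 1.05263e-06/0.000179841 = 0.585 %.

0.585 %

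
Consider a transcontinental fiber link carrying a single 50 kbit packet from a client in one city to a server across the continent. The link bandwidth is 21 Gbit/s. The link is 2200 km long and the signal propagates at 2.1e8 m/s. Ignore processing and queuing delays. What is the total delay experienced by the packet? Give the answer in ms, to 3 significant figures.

10.5 ms

L = 50000 bits.
Transmission delay = L/R = 50000 / 21000000000 = 0.00238095 ms.
Propagation delay = d/s = 2200000 m / 210000000 m/s = 10.4762 ms.
Total = 10.5 ms.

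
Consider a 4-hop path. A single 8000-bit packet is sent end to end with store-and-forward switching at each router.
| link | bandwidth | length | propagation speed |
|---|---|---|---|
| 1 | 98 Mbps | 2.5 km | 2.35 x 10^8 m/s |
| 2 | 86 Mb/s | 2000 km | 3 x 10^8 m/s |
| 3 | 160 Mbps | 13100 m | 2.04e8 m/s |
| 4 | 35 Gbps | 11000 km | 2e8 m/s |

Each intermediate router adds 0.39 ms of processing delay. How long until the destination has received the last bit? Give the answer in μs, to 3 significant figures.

63100 μs

Transmission delays (L/R per hop): 81.6327, 93.0233, 50, 0.228571 μs; sum = 224.884 μs.
Propagation delays (d/s per hop): 10.6383, 6666.67, 64.2157, 55000 μs; sum = 61741.5 μs.
Processing at 3 router(s): 3 × 0.39 ms = 1170 μs.
End-to-end = 63100 μs.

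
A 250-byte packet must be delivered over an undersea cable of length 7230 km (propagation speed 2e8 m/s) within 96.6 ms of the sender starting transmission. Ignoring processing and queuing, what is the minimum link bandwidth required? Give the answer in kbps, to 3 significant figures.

L = 2000 bits.
Propagation delay = 7230000 / 200000000 = 36.15 ms.
Transmission budget = 96.6 − 36.15 = 60.45 ms.
R ≥ L / t_tx = 2000 bits / 0.06045 s = 33.1 kbps.

33.1 kbps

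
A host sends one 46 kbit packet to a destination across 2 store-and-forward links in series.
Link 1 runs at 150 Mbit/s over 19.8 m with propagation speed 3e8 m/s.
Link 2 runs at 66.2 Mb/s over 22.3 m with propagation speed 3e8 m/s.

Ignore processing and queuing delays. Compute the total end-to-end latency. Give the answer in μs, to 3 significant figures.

L = 46000 bits.
Transmission delays (L/R per hop): 306.667, 694.864 μs; sum = 1001.53 μs.
Propagation delays (d/s per hop): 0.066, 0.0743333 μs; sum = 0.140333 μs.
End-to-end = 1000 μs.

1000 μs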